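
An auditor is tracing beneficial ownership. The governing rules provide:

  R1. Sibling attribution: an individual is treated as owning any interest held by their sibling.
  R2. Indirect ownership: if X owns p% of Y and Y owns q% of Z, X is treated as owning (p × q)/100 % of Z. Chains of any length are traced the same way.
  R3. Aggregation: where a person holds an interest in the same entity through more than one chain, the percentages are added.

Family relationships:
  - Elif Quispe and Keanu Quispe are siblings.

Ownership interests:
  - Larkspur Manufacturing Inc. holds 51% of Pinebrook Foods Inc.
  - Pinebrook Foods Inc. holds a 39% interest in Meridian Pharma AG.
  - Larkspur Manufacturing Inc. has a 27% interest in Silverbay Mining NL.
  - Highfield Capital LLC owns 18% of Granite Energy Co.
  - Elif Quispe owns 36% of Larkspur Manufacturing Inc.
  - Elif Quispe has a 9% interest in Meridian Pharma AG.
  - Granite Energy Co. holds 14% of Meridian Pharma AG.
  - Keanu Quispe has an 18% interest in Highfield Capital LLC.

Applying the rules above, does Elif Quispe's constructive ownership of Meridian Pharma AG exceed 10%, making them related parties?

By sibling attribution (R1), Elif Quispe is treated as owning Keanu Quispe's 18% interest in Highfield Capital LLC.
Chain via Larkspur Manufacturing Inc. → Pinebrook Foods Inc. (R2): 36% × 51% × 39% = 7.1604% of Meridian Pharma AG.
Direct interest in Meridian Pharma AG: 9%.
Chain via Highfield Capital LLC → Granite Energy Co. (R2): 18% × 18% × 14% = 0.4536% of Meridian Pharma AG.
Aggregating (R3): 7.1604% + 9% + 0.4536% = 16.614%.
16.614% exceeds the 10% threshold, so Elif is a related party to Meridian Pharma AG.

Yes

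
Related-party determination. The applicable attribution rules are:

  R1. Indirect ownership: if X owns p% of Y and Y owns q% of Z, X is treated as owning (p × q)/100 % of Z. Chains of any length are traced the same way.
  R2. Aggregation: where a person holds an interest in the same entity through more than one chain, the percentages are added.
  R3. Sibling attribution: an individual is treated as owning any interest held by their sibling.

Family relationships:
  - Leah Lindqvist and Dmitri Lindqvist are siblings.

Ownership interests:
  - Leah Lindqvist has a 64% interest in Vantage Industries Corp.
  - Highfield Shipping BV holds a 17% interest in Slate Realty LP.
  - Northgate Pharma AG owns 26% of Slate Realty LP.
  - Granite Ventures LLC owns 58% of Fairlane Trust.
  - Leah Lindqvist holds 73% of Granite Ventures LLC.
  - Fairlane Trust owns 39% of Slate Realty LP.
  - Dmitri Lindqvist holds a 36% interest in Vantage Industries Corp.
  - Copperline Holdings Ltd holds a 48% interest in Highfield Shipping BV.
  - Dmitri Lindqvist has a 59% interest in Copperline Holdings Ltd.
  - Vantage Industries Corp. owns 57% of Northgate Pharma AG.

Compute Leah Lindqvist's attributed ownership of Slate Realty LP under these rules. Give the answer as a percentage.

36.147%

By sibling attribution (R3), Leah Lindqvist is treated as also owning Dmitri Lindqvist's interest in Vantage Industries Corp, giving 64% + 36% = 100%.
By sibling attribution (R3), Leah Lindqvist is treated as owning Dmitri Lindqvist's 59% interest in Copperline Holdings Ltd.
Chain via Granite Ventures LLC → Fairlane Trust (R1): 73% × 58% × 39% = 16.5126% of Slate Realty LP.
Chain via Vantage Industries Corp. → Northgate Pharma AG (R1): 100% × 57% × 26% = 14.82% of Slate Realty LP.
Chain via Copperline Holdings Ltd → Highfield Shipping BV (R1): 59% × 48% × 17% = 4.8144% of Slate Realty LP.
Aggregating (R2): 16.5126% + 14.82% + 4.8144% = 36.147%.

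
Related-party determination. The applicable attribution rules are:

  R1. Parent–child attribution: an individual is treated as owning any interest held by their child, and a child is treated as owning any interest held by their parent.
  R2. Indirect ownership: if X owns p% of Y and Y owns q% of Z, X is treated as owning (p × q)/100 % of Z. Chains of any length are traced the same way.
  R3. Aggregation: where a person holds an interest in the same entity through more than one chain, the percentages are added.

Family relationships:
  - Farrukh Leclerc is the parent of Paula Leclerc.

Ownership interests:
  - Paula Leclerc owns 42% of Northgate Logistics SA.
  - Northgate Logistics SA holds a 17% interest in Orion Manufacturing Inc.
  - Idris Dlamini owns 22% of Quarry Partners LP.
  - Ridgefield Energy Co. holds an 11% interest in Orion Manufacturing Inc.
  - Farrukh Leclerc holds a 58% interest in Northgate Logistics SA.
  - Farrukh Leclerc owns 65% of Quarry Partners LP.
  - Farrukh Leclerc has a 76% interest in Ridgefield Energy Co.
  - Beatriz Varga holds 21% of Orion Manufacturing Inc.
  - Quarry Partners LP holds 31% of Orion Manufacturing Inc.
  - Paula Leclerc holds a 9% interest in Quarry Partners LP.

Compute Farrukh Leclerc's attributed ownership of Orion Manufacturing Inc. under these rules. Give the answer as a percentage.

48.3%

By parent–child attribution (R1), Farrukh Leclerc is treated as also owning Paula Leclerc's interest in Quarry Partners LP, giving 65% + 9% = 74%.
By parent–child attribution (R1), Farrukh Leclerc is treated as also owning Paula Leclerc's interest in Northgate Logistics SA, giving 58% + 42% = 100%.
Chain via Quarry Partners LP (R2): 74% × 31% = 22.94% of Orion Manufacturing Inc.
Chain via Northgate Logistics SA (R2): 100% × 17% = 17% of Orion Manufacturing Inc.
Chain via Ridgefield Energy Co. (R2): 76% × 11% = 8.36% of Orion Manufacturing Inc.
Aggregating (R3): 22.94% + 17% + 8.36% = 48.3%.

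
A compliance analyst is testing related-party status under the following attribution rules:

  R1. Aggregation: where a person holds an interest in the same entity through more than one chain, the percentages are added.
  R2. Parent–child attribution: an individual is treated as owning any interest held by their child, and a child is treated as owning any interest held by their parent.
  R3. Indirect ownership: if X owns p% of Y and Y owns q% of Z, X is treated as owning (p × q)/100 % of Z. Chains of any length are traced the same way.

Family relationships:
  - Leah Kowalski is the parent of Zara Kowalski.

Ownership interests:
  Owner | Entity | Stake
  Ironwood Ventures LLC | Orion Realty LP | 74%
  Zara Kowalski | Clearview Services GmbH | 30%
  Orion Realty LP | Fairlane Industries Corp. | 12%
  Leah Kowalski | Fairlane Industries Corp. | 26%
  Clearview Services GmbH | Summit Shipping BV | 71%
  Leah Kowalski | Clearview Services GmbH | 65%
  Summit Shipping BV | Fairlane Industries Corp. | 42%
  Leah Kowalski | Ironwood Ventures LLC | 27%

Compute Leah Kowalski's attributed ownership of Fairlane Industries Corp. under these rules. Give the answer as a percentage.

By parent–child attribution (R2), Leah Kowalski is treated as also owning Zara Kowalski's interest in Clearview Services GmbH, giving 65% + 30% = 95%.
Chain via Ironwood Ventures LLC → Orion Realty LP (R3): 27% × 74% × 12% = 2.3976% of Fairlane Industries Corp.
Chain via Clearview Services GmbH → Summit Shipping BV (R3): 95% × 71% × 42% = 28.329% of Fairlane Industries Corp.
Direct interest in Fairlane Industries Corp: 26%.
Aggregating (R1): 2.3976% + 28.329% + 26% = 56.7266%.

56.7266%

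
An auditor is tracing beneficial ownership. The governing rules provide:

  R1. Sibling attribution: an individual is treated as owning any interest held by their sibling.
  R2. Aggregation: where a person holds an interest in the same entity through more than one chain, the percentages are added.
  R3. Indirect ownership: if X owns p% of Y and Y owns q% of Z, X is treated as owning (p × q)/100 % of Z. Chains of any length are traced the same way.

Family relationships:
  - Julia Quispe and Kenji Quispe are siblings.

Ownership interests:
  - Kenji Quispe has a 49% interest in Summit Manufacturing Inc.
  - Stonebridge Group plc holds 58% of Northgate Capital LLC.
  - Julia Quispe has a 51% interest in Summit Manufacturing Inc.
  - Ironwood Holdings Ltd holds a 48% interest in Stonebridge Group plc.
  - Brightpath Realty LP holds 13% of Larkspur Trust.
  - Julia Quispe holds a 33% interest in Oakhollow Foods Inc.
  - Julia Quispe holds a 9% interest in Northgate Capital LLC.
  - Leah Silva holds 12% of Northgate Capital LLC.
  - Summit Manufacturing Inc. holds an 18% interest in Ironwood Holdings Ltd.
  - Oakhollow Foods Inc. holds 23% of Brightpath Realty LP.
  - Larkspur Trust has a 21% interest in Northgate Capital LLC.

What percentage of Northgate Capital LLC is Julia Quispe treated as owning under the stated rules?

By sibling attribution (R1), Julia Quispe is treated as also owning Kenji Quispe's interest in Summit Manufacturing Inc, giving 51% + 49% = 100%.
Chain via Summit Manufacturing Inc. → Ironwood Holdings Ltd → Stonebridge Group plc (R3): 100% × 18% × 48% × 58% = 5.0112% of Northgate Capital LLC.
Chain via Oakhollow Foods Inc. → Brightpath Realty LP → Larkspur Trust (R3): 33% × 23% × 13% × 21% = 0.207207% of Northgate Capital LLC.
Direct interest in Northgate Capital LLC: 9%.
Aggregating (R2): 5.0112% + 0.207207% + 9% = 14.218407%.

14.218407%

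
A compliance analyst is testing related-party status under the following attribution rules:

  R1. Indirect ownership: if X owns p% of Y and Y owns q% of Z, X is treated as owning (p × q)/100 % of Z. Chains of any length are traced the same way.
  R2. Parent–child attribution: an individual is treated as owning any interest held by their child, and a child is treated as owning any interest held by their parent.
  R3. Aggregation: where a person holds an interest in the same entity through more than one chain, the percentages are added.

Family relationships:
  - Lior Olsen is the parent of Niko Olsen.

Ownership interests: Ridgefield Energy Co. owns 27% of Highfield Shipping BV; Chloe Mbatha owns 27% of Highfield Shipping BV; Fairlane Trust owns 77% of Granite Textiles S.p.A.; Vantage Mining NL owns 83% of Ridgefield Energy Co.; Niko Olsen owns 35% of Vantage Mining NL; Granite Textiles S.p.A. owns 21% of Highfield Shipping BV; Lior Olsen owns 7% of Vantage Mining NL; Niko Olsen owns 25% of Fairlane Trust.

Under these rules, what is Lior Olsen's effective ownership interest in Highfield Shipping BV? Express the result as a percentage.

13.4547%

By parent–child attribution (R2), Lior Olsen is treated as also owning Niko Olsen's interest in Vantage Mining NL, giving 7% + 35% = 42%.
By parent–child attribution (R2), Lior Olsen is treated as owning Niko Olsen's 25% interest in Fairlane Trust.
Chain via Vantage Mining NL → Ridgefield Energy Co. (R1): 42% × 83% × 27% = 9.4122% of Highfield Shipping BV.
Chain via Fairlane Trust → Granite Textiles S.p.A. (R1): 25% × 77% × 21% = 4.0425% of Highfield Shipping BV.
Aggregating (R3): 9.4122% + 4.0425% = 13.4547%.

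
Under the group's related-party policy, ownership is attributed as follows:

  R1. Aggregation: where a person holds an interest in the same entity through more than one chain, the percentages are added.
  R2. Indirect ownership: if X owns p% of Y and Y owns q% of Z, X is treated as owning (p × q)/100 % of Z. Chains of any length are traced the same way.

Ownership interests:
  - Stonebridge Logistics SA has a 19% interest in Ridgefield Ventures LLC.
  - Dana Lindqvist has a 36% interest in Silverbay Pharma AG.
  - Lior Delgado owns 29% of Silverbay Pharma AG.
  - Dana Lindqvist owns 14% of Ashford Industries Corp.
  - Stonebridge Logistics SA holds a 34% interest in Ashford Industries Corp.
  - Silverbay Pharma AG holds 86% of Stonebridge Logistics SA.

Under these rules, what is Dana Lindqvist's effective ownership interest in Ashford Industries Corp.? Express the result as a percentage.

Chain via Silverbay Pharma AG → Stonebridge Logistics SA (R2): 36% × 86% × 34% = 10.5264% of Ashford Industries Corp.
Direct interest in Ashford Industries Corp: 14%.
Aggregating (R1): 10.5264% + 14% = 24.5264%.

24.5264%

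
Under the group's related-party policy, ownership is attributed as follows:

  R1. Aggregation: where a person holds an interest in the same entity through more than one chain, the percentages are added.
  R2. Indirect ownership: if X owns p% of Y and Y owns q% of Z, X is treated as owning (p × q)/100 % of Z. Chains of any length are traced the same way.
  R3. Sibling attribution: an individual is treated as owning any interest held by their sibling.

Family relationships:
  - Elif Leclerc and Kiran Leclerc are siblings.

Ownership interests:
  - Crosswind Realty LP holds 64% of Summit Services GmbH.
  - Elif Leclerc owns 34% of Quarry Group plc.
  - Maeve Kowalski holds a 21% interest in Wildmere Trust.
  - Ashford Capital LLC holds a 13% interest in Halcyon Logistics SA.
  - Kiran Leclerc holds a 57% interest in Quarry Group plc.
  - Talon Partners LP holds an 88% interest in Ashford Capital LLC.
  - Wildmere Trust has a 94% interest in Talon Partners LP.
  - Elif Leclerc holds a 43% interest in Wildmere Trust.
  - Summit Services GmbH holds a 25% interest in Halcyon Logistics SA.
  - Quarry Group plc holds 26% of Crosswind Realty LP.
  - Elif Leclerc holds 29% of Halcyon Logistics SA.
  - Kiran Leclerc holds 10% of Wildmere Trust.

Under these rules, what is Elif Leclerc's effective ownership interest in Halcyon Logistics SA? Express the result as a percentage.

By sibling attribution (R3), Elif Leclerc is treated as also owning Kiran Leclerc's interest in Wildmere Trust, giving 43% + 10% = 53%.
By sibling attribution (R3), Elif Leclerc is treated as also owning Kiran Leclerc's interest in Quarry Group plc, giving 34% + 57% = 91%.
Chain via Wildmere Trust → Talon Partners LP → Ashford Capital LLC (R2): 53% × 94% × 88% × 13% = 5.699408% of Halcyon Logistics SA.
Chain via Quarry Group plc → Crosswind Realty LP → Summit Services GmbH (R2): 91% × 26% × 64% × 25% = 3.7856% of Halcyon Logistics SA.
Direct interest in Halcyon Logistics SA: 29%.
Aggregating (R1): 5.699408% + 3.7856% + 29% = 38.485008%.

38.485008%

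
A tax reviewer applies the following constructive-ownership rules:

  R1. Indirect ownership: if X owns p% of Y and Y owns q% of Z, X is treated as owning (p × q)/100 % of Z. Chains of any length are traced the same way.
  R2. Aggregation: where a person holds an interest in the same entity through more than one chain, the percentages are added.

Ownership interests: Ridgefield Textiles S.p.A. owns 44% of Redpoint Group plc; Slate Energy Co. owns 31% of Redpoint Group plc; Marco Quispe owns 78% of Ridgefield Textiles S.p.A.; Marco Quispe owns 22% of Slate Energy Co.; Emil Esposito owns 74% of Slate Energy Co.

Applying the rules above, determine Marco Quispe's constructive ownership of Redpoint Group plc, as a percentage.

Chain via Ridgefield Textiles S.p.A. (R1): 78% × 44% = 34.32% of Redpoint Group plc.
Chain via Slate Energy Co. (R1): 22% × 31% = 6.82% of Redpoint Group plc.
Aggregating (R2): 34.32% + 6.82% = 41.14%.

41.14%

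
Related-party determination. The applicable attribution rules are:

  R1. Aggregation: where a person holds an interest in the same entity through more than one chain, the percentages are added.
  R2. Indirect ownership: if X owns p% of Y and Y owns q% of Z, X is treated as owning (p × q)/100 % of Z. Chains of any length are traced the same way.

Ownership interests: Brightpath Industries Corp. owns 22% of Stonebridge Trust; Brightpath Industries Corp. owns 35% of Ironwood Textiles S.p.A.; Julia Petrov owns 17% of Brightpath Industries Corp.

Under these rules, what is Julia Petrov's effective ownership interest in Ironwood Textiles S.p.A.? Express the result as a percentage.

5.95%

Chain via Brightpath Industries Corp. (R2): 17% × 35% = 5.95% of Ironwood Textiles S.p.A.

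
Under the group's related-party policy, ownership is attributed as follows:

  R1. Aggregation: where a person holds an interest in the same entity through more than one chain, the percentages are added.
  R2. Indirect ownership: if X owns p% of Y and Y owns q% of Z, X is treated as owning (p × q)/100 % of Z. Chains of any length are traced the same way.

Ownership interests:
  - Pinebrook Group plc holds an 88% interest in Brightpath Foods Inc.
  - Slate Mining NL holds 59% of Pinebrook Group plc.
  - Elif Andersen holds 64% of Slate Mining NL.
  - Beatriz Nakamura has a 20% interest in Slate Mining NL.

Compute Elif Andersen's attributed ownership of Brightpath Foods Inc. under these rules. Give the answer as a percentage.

33.2288%

Chain via Slate Mining NL → Pinebrook Group plc (R2): 64% × 59% × 88% = 33.2288% of Brightpath Foods Inc.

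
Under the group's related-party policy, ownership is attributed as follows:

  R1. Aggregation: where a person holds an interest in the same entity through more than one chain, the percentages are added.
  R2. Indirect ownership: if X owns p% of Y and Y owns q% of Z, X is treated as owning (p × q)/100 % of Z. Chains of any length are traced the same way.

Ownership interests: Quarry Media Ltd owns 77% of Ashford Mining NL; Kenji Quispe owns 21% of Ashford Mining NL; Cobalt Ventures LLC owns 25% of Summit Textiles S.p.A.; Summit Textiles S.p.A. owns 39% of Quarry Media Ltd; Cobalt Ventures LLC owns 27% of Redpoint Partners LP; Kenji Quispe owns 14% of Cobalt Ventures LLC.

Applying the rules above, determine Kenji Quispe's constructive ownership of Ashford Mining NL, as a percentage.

22.05105%

Chain via Cobalt Ventures LLC → Summit Textiles S.p.A. → Quarry Media Ltd (R2): 14% × 25% × 39% × 77% = 1.05105% of Ashford Mining NL.
Direct interest in Ashford Mining NL: 21%.
Aggregating (R1): 1.05105% + 21% = 22.05105%.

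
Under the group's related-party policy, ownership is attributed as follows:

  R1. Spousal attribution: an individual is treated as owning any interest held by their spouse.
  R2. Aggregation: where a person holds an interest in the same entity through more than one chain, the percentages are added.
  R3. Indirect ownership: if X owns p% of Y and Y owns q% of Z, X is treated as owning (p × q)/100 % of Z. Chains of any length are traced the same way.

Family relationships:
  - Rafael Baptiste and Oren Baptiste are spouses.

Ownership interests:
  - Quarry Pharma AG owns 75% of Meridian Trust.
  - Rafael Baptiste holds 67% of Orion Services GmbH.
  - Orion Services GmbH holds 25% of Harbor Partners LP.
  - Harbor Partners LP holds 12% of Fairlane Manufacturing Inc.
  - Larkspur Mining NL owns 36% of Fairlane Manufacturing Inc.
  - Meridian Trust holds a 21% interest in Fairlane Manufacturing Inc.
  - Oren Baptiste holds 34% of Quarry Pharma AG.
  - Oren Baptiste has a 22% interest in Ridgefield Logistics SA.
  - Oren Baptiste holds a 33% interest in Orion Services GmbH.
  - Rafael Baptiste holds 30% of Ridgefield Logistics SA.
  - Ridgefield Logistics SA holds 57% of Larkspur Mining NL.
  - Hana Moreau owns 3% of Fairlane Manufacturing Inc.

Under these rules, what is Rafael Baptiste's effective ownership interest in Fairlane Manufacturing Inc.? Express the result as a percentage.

19.0254%

By spousal attribution (R1), Rafael Baptiste is treated as also owning Oren Baptiste's interest in Orion Services GmbH, giving 67% + 33% = 100%.
By spousal attribution (R1), Rafael Baptiste is treated as also owning Oren Baptiste's interest in Ridgefield Logistics SA, giving 30% + 22% = 52%.
By spousal attribution (R1), Rafael Baptiste is treated as owning Oren Baptiste's 34% interest in Quarry Pharma AG.
Chain via Orion Services GmbH → Harbor Partners LP (R3): 100% × 25% × 12% = 3% of Fairlane Manufacturing Inc.
Chain via Ridgefield Logistics SA → Larkspur Mining NL (R3): 52% × 57% × 36% = 10.6704% of Fairlane Manufacturing Inc.
Chain via Quarry Pharma AG → Meridian Trust (R3): 34% × 75% × 21% = 5.355% of Fairlane Manufacturing Inc.
Aggregating (R2): 3% + 10.6704% + 5.355% = 19.0254%.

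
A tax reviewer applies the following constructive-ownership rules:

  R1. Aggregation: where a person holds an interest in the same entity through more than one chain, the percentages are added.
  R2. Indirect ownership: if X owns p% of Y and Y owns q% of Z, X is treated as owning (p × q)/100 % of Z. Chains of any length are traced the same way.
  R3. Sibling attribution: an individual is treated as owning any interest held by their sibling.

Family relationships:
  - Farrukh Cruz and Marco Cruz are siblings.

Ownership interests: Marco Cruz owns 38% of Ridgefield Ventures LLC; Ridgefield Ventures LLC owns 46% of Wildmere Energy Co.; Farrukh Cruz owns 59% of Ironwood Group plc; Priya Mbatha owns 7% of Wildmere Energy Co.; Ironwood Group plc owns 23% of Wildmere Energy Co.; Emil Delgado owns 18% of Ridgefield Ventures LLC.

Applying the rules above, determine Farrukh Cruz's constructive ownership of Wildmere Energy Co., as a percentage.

By sibling attribution (R3), Farrukh Cruz is treated as owning Marco Cruz's 38% interest in Ridgefield Ventures LLC.
Chain via Ironwood Group plc (R2): 59% × 23% = 13.57% of Wildmere Energy Co.
Chain via Ridgefield Ventures LLC (R2): 38% × 46% = 17.48% of Wildmere Energy Co.
Aggregating (R1): 13.57% + 17.48% = 31.05%.

31.05%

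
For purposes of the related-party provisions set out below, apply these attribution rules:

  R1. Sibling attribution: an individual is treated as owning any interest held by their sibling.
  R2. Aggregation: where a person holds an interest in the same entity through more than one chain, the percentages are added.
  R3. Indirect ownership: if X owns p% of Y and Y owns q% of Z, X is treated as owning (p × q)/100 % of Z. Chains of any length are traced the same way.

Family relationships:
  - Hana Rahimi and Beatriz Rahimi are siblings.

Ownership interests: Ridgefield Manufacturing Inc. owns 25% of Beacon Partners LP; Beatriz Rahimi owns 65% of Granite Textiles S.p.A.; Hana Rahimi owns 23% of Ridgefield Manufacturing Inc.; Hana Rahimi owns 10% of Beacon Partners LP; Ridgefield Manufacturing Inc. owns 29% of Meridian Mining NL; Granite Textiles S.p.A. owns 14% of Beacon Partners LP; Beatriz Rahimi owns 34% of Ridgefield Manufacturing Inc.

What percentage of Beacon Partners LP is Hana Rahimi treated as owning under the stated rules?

33.35%

By sibling attribution (R1), Hana Rahimi is treated as also owning Beatriz Rahimi's interest in Ridgefield Manufacturing Inc, giving 23% + 34% = 57%.
By sibling attribution (R1), Hana Rahimi is treated as owning Beatriz Rahimi's 65% interest in Granite Textiles S.p.A.
Chain via Ridgefield Manufacturing Inc. (R3): 57% × 25% = 14.25% of Beacon Partners LP.
Direct interest in Beacon Partners LP: 10%.
Chain via Granite Textiles S.p.A. (R3): 65% × 14% = 9.1% of Beacon Partners LP.
Aggregating (R2): 14.25% + 10% + 9.1% = 33.35%.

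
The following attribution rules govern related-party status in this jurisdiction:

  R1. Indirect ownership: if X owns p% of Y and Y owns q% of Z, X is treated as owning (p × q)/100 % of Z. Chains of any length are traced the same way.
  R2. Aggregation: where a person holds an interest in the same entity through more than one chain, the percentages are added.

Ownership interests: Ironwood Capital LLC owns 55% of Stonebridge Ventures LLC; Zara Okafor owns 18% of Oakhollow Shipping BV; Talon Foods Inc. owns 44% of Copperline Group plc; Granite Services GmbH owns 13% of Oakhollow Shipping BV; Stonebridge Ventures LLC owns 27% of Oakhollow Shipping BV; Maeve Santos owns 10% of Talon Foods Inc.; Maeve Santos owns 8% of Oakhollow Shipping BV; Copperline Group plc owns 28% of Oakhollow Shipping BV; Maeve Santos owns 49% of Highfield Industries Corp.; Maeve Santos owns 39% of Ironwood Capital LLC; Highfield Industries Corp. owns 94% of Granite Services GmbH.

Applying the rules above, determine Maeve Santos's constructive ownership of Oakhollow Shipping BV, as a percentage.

Chain via Talon Foods Inc. → Copperline Group plc (R1): 10% × 44% × 28% = 1.232% of Oakhollow Shipping BV.
Chain via Ironwood Capital LLC → Stonebridge Ventures LLC (R1): 39% × 55% × 27% = 5.7915% of Oakhollow Shipping BV.
Chain via Highfield Industries Corp. → Granite Services GmbH (R1): 49% × 94% × 13% = 5.9878% of Oakhollow Shipping BV.
Direct interest in Oakhollow Shipping BV: 8%.
Aggregating (R2): 1.232% + 5.7915% + 5.9878% + 8% = 21.0113%.

21.0113%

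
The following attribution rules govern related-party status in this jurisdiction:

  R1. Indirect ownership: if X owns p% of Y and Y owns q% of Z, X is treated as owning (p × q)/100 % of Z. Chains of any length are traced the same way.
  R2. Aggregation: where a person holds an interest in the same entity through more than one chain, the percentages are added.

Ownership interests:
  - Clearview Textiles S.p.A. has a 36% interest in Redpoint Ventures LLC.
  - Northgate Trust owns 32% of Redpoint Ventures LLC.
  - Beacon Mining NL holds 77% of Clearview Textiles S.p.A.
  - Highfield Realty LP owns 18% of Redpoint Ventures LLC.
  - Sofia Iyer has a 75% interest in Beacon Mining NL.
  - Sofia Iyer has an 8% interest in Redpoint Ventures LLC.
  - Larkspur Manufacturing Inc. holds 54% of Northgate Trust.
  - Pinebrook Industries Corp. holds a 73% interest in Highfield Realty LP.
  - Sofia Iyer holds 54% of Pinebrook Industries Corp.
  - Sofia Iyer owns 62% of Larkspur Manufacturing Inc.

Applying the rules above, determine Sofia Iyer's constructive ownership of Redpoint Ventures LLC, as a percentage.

Chain via Larkspur Manufacturing Inc. → Northgate Trust (R1): 62% × 54% × 32% = 10.7136% of Redpoint Ventures LLC.
Chain via Pinebrook Industries Corp. → Highfield Realty LP (R1): 54% × 73% × 18% = 7.0956% of Redpoint Ventures LLC.
Chain via Beacon Mining NL → Clearview Textiles S.p.A. (R1): 75% × 77% × 36% = 20.79% of Redpoint Ventures LLC.
Direct interest in Redpoint Ventures LLC: 8%.
Aggregating (R2): 10.7136% + 7.0956% + 20.79% + 8% = 46.5992%.

46.5992%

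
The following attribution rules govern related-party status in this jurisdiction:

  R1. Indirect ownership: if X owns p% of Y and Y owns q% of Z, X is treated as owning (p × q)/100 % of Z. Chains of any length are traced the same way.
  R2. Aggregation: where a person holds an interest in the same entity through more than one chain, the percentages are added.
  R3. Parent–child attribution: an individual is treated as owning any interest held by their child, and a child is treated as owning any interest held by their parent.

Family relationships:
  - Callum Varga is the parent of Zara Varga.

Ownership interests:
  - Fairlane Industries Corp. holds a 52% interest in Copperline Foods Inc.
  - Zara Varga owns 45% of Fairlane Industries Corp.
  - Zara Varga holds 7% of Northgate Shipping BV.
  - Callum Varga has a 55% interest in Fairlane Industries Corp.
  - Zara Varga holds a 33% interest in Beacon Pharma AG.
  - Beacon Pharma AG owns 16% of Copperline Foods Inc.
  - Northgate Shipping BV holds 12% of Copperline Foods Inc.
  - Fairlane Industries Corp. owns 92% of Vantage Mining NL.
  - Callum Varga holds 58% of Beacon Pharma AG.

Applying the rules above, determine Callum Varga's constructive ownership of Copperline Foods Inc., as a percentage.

By parent–child attribution (R3), Callum Varga is treated as also owning Zara Varga's interest in Beacon Pharma AG, giving 58% + 33% = 91%.
By parent–child attribution (R3), Callum Varga is treated as also owning Zara Varga's interest in Fairlane Industries Corp, giving 55% + 45% = 100%.
By parent–child attribution (R3), Callum Varga is treated as owning Zara Varga's 7% interest in Northgate Shipping BV.
Chain via Beacon Pharma AG (R1): 91% × 16% = 14.56% of Copperline Foods Inc.
Chain via Fairlane Industries Corp. (R1): 100% × 52% = 52% of Copperline Foods Inc.
Chain via Northgate Shipping BV (R1): 7% × 12% = 0.84% of Copperline Foods Inc.
Aggregating (R2): 14.56% + 52% + 0.84% = 67.4%.

67.4%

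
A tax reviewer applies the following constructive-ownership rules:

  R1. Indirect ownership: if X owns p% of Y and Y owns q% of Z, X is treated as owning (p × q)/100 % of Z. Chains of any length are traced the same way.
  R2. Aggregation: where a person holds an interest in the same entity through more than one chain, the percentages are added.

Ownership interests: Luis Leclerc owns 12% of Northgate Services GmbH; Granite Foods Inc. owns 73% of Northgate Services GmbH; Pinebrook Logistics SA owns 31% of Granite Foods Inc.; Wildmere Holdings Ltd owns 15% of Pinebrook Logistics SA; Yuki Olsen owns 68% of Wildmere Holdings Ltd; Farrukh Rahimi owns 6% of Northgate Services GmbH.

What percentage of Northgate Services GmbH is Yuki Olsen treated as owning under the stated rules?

Chain via Wildmere Holdings Ltd → Pinebrook Logistics SA → Granite Foods Inc. (R1): 68% × 15% × 31% × 73% = 2.30826% of Northgate Services GmbH.

2.30826%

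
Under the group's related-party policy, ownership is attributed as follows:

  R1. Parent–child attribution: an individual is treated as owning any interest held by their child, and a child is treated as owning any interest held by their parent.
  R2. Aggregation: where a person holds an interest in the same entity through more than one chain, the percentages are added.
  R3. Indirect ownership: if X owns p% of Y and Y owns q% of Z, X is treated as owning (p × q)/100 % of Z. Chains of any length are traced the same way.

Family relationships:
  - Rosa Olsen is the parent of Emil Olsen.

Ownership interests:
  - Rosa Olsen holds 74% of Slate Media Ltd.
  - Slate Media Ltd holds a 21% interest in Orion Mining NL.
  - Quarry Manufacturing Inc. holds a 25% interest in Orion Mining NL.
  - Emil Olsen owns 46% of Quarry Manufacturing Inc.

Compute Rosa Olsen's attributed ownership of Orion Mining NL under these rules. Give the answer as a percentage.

By parent–child attribution (R1), Rosa Olsen is treated as owning Emil Olsen's 46% interest in Quarry Manufacturing Inc.
Chain via Slate Media Ltd (R3): 74% × 21% = 15.54% of Orion Mining NL.
Chain via Quarry Manufacturing Inc. (R3): 46% × 25% = 11.5% of Orion Mining NL.
Aggregating (R2): 15.54% + 11.5% = 27.04%.

27.04%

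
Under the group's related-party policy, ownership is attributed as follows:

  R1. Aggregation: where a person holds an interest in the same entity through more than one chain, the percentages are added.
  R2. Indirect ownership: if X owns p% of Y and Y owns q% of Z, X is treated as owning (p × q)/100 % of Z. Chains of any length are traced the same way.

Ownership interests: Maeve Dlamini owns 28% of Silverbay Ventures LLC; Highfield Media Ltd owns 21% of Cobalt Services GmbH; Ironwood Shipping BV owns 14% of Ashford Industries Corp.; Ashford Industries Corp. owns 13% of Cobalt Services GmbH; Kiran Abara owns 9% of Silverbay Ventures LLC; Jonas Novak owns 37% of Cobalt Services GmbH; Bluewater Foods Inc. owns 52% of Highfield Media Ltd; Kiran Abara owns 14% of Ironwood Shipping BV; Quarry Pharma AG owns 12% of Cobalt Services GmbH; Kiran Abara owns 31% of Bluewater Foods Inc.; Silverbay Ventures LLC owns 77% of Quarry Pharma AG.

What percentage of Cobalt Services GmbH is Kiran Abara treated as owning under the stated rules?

4.4716%

Chain via Bluewater Foods Inc. → Highfield Media Ltd (R2): 31% × 52% × 21% = 3.3852% of Cobalt Services GmbH.
Chain via Silverbay Ventures LLC → Quarry Pharma AG (R2): 9% × 77% × 12% = 0.8316% of Cobalt Services GmbH.
Chain via Ironwood Shipping BV → Ashford Industries Corp. (R2): 14% × 14% × 13% = 0.2548% of Cobalt Services GmbH.
Aggregating (R1): 3.3852% + 0.8316% + 0.2548% = 4.4716%.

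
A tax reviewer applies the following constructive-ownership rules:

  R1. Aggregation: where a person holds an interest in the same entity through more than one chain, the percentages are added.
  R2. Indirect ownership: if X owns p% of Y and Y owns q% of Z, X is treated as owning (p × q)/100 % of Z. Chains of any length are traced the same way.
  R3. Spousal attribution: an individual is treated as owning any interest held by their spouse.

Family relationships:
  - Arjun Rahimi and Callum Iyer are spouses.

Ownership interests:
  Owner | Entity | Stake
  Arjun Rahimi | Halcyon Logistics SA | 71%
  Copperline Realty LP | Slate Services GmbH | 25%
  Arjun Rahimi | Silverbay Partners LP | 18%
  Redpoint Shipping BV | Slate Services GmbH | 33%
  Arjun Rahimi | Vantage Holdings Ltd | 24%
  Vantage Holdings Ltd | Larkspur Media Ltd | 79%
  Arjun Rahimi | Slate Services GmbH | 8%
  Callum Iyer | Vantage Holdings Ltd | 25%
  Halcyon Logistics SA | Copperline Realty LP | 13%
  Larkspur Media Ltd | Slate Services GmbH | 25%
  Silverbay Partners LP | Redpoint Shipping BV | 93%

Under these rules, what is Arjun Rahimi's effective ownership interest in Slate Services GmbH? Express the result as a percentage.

25.5092%

By spousal attribution (R3), Arjun Rahimi is treated as also owning Callum Iyer's interest in Vantage Holdings Ltd, giving 24% + 25% = 49%.
Chain via Silverbay Partners LP → Redpoint Shipping BV (R2): 18% × 93% × 33% = 5.5242% of Slate Services GmbH.
Chain via Vantage Holdings Ltd → Larkspur Media Ltd (R2): 49% × 79% × 25% = 9.6775% of Slate Services GmbH.
Chain via Halcyon Logistics SA → Copperline Realty LP (R2): 71% × 13% × 25% = 2.3075% of Slate Services GmbH.
Direct interest in Slate Services GmbH: 8%.
Aggregating (R1): 5.5242% + 9.6775% + 2.3075% + 8% = 25.5092%.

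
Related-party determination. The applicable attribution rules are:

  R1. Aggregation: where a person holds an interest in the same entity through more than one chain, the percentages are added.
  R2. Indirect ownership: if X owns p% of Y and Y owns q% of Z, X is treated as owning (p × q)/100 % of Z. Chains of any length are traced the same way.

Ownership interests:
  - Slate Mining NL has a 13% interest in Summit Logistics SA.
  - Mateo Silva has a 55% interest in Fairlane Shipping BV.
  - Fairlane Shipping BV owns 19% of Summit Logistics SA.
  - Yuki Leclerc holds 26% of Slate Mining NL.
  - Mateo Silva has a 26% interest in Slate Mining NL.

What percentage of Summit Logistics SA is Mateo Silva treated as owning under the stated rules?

Chain via Fairlane Shipping BV (R2): 55% × 19% = 10.45% of Summit Logistics SA.
Chain via Slate Mining NL (R2): 26% × 13% = 3.38% of Summit Logistics SA.
Aggregating (R1): 10.45% + 3.38% = 13.83%.

13.83%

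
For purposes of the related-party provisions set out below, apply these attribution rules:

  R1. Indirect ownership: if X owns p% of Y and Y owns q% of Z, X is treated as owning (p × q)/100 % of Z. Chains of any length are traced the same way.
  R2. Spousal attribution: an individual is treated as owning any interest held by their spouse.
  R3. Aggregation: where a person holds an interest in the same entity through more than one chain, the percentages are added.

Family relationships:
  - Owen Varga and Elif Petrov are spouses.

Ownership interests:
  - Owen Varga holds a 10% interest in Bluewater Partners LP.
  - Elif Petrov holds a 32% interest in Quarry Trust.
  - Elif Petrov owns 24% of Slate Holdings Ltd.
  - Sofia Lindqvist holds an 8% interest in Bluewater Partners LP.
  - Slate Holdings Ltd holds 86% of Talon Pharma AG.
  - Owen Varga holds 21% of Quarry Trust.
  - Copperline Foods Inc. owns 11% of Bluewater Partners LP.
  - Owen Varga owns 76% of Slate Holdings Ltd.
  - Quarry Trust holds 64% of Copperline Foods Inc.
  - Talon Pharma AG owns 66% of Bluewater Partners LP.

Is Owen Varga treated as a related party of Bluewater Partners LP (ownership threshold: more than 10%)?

Yes

By spousal attribution (R2), Owen Varga is treated as also owning Elif Petrov's interest in Slate Holdings Ltd, giving 76% + 24% = 100%.
By spousal attribution (R2), Owen Varga is treated as also owning Elif Petrov's interest in Quarry Trust, giving 21% + 32% = 53%.
Chain via Slate Holdings Ltd → Talon Pharma AG (R1): 100% × 86% × 66% = 56.76% of Bluewater Partners LP.
Chain via Quarry Trust → Copperline Foods Inc. (R1): 53% × 64% × 11% = 3.7312% of Bluewater Partners LP.
Direct interest in Bluewater Partners LP: 10%.
Aggregating (R3): 56.76% + 3.7312% + 10% = 70.4912%.
70.4912% exceeds the 10% threshold, so Owen is a related party to Bluewater Partners LP.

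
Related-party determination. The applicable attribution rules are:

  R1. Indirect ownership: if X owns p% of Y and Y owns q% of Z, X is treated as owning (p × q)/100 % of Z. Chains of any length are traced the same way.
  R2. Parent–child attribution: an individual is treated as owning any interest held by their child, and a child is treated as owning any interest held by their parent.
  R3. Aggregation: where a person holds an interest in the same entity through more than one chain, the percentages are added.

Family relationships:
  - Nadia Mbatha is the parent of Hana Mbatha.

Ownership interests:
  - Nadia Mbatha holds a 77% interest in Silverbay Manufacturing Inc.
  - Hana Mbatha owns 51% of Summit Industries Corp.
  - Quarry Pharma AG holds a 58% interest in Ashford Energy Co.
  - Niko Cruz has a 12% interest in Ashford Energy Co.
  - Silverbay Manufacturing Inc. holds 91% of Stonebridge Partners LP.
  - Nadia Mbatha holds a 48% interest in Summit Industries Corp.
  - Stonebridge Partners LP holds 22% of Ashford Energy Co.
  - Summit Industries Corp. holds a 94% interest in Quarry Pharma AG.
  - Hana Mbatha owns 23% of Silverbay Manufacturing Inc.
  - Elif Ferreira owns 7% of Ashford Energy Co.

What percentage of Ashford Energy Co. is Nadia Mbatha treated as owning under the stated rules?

73.9948%

By parent–child attribution (R2), Nadia Mbatha is treated as also owning Hana Mbatha's interest in Silverbay Manufacturing Inc, giving 77% + 23% = 100%.
By parent–child attribution (R2), Nadia Mbatha is treated as also owning Hana Mbatha's interest in Summit Industries Corp, giving 48% + 51% = 99%.
Chain via Silverbay Manufacturing Inc. → Stonebridge Partners LP (R1): 100% × 91% × 22% = 20.02% of Ashford Energy Co.
Chain via Summit Industries Corp. → Quarry Pharma AG (R1): 99% × 94% × 58% = 53.9748% of Ashford Energy Co.
Aggregating (R3): 20.02% + 53.9748% = 73.9948%.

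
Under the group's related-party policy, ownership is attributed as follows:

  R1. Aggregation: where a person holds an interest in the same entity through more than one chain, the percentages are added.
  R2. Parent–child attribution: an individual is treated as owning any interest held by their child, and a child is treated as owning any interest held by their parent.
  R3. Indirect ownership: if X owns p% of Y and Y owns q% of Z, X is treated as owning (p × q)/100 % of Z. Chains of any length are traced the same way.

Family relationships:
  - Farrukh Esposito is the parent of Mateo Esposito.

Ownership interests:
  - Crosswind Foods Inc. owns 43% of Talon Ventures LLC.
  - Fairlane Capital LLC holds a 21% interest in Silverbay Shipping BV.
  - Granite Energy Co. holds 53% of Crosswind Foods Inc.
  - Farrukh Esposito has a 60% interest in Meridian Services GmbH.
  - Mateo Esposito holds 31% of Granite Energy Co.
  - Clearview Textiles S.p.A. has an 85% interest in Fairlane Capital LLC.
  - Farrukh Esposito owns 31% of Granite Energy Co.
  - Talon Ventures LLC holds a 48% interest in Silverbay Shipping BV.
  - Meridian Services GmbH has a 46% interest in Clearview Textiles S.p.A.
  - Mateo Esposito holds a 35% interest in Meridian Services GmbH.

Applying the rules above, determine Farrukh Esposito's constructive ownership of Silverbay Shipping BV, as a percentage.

14.582754%

By parent–child attribution (R2), Farrukh Esposito is treated as also owning Mateo Esposito's interest in Granite Energy Co, giving 31% + 31% = 62%.
By parent–child attribution (R2), Farrukh Esposito is treated as also owning Mateo Esposito's interest in Meridian Services GmbH, giving 60% + 35% = 95%.
Chain via Granite Energy Co. → Crosswind Foods Inc. → Talon Ventures LLC (R3): 62% × 53% × 43% × 48% = 6.782304% of Silverbay Shipping BV.
Chain via Meridian Services GmbH → Clearview Textiles S.p.A. → Fairlane Capital LLC (R3): 95% × 46% × 85% × 21% = 7.80045% of Silverbay Shipping BV.
Aggregating (R1): 6.782304% + 7.80045% = 14.582754%.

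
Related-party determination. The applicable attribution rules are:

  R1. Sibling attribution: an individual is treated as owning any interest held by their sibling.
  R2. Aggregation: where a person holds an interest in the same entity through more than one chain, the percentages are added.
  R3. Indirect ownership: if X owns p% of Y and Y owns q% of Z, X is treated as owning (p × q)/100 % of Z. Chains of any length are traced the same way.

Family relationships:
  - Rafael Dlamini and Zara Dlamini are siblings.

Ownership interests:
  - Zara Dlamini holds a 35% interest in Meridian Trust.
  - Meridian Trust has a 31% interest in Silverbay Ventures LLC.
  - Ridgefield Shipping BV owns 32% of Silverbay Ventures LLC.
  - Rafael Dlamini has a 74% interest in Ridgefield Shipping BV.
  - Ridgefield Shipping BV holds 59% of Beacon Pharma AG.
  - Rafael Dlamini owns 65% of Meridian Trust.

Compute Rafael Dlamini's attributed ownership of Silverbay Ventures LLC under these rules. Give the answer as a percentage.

54.68%

By sibling attribution (R1), Rafael Dlamini is treated as also owning Zara Dlamini's interest in Meridian Trust, giving 65% + 35% = 100%.
Chain via Ridgefield Shipping BV (R3): 74% × 32% = 23.68% of Silverbay Ventures LLC.
Chain via Meridian Trust (R3): 100% × 31% = 31% of Silverbay Ventures LLC.
Aggregating (R2): 23.68% + 31% = 54.68%.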